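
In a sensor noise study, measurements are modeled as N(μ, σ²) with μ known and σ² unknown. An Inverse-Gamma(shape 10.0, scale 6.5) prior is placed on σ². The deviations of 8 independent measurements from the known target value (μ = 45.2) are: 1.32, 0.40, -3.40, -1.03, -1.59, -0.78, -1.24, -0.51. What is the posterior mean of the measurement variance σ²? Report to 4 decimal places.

With known mean μ and an Inverse-Gamma(α, β) prior on σ², the Normal likelihood is conjugate: posterior is Inv-Gamma(α + n/2, β + Σ(xᵢ−μ)²/2).
Σ(xᵢ−μ)² = (1.32)² + (0.40)² + (-3.40)² + (-1.03)² + (-1.59)² + (-0.78)² + (-1.24)² + (-0.51)² = 19.4575.
Posterior: Inv-Gamma(10.0 + 8/2, 6.5 + 19.4575/2) = Inv-Gamma(14.00, 16.22875).
E[σ²|data] = β/(α−1) = 16.22875/13.00 = 1.2484.

1.2484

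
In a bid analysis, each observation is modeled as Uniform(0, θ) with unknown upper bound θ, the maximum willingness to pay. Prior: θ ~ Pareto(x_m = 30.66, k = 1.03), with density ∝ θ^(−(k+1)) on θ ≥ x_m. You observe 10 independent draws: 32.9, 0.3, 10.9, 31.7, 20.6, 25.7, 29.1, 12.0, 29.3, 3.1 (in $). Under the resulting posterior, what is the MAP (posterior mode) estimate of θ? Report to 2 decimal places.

32.90

A Pareto(scale x_m, shape k) prior on the upper bound θ of Uniform(0, θ) is conjugate: posterior is Pareto(max(x_m, max xᵢ), k + n).
Sample maximum = 32.9; prior scale x_m = 30.66 → posterior scale = max = 32.90.
Posterior shape = 1.03 + 10 = 11.03.
The Pareto density is decreasing on [x_m, ∞), so the mode is x_m = 32.90.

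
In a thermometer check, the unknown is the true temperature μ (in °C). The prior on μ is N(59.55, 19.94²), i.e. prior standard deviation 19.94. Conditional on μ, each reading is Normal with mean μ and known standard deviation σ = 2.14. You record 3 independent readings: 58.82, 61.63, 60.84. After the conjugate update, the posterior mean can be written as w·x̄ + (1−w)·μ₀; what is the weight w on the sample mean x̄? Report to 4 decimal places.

For Normal data with known variance σ², a Normal(μ₀, σ₀²) prior on μ is conjugate. Posterior precision = 1/σ₀² + n/σ²; posterior mean is the precision-weighted average of μ₀ and x̄.
σ₀² = 19.94² = 397.6036, σ² = 2.14² = 4.5796. Prior precision 1/σ₀² = 1/397.6036; data precision n/σ² = 3/4.5796.
w = (n/σ²)/(1/σ₀² + n/σ²) = n·σ₀²/(σ² + n·σ₀²) = 3·397.6036/(4.5796 + 3·397.6036) = 1192.8108/1197.3904 = 0.9962.

0.9962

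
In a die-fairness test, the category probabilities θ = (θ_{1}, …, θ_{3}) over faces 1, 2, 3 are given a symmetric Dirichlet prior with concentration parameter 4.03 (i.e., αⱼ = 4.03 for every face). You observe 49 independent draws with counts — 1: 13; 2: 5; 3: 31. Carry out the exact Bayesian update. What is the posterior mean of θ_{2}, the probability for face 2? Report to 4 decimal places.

The Dirichlet prior is conjugate to the Multinomial likelihood: each posterior αⱼ = prior αⱼ + observed count nⱼ.
Posterior concentration: (17.03, 9.03, 35.03), total = 61.09.
E[θ_{2}|data] = α_{2}/Σα = 9.03/61.09 = 0.1478.

0.1478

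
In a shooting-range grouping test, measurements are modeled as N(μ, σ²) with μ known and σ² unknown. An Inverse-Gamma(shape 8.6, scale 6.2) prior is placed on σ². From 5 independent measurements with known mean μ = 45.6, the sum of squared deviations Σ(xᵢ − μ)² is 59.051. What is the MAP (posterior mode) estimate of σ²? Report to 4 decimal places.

2.9525

With known mean μ and an Inverse-Gamma(α, β) prior on σ², the Normal likelihood is conjugate: posterior is Inv-Gamma(α + n/2, β + Σ(xᵢ−μ)²/2).
Posterior: Inv-Gamma(8.6 + 5/2, 6.2 + 59.051/2) = Inv-Gamma(11.10, 35.7255).
Mode = β/(α+1) = 35.7255/12.10 = 2.9525.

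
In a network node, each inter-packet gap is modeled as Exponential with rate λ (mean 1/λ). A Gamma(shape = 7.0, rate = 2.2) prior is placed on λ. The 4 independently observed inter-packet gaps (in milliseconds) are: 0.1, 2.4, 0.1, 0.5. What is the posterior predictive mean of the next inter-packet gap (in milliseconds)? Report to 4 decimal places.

With a Gamma(shape α, rate β) prior on the exponential rate λ, the posterior after n observations with total T = Σxᵢ is Gamma(α+n, β+T).
Sum of observations T = 3.1 milliseconds; n = 4.
Posterior: Gamma(7.0+4, 2.2+3.1) = Gamma(11.0, 5.3).
The predictive distribution for the next observation is Lomax; its mean is β/(α−1) = 5.3/10.0 = 0.5300.

0.5300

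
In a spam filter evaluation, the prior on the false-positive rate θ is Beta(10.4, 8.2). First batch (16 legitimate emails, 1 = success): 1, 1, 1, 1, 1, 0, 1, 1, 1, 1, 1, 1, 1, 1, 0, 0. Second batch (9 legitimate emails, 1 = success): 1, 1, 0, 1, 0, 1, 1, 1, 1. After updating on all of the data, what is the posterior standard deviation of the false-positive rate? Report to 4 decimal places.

The Beta prior is conjugate to a Binomial/Bernoulli likelihood; the update adds successes to α and failures to β.
After batch 1: Beta(10.4+13, 8.2+3) = Beta(23.4, 11.2).
After batch 2: Beta(23.4+7, 11.2+2) = Beta(30.4, 13.2).
Var = αβ/((α+β)²(α+β+1)) = 30.4·13.2/(43.6²·44.6) = 0.00473303; SD = √0.00473303 = 0.0688.

0.0688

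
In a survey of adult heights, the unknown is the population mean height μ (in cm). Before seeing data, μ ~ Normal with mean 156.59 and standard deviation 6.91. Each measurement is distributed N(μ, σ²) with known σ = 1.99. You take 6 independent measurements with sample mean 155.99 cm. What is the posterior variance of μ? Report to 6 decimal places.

0.651018

For Normal data with known variance σ², a Normal(μ₀, σ₀²) prior on μ is conjugate. Posterior precision = 1/σ₀² + n/σ²; posterior mean is the precision-weighted average of μ₀ and x̄.
σ₀² = 6.91² = 47.7481, σ² = 1.99² = 3.9601; σ² + n·σ₀² = 3.9601 + 6·47.7481 = 290.4487.
Posterior precision = 1/σ₀² + n/σ² = 1/47.7481 + 6/3.9601 = (σ² + n·σ₀²)/(σ₀²σ²) = 290.4487/(47.7481·3.9601); posterior variance σₙ² = σ₀²σ²/(σ² + n·σ₀²) = 47.7481·3.9601/290.4487 = 0.651018.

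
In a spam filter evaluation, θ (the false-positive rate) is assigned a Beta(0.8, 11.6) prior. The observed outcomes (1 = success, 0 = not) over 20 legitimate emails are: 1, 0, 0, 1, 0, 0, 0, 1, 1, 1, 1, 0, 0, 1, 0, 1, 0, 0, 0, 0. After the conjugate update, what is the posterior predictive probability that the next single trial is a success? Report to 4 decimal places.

0.2716

The Beta prior is conjugate to a Binomial/Bernoulli likelihood; the update adds successes to α and failures to β.
Posterior: Beta(α+k, β+n−k) = Beta(0.8+8, 11.6+12) = Beta(8.8, 23.6).
For a single future Bernoulli trial, P(success | data) = α/(α+β) = 0.2716.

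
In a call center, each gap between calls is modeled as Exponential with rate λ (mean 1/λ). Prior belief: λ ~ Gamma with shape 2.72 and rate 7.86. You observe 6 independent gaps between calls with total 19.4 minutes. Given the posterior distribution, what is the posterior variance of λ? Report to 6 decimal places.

0.011735

With a Gamma(shape α, rate β) prior on the exponential rate λ, the posterior after n observations with total T = Σxᵢ is Gamma(α+n, β+T).
Posterior: Gamma(2.72+6, 7.86+19.4) = Gamma(8.72, 27.26).
Var = α/β² = 0.011735.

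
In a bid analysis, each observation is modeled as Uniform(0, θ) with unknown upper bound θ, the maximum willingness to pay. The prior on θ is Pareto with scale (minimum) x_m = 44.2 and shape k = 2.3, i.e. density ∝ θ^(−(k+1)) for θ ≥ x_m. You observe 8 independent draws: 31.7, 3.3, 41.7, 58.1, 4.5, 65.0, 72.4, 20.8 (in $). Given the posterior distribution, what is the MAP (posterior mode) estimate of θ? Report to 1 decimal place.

A Pareto(scale x_m, shape k) prior on the upper bound θ of Uniform(0, θ) is conjugate: posterior is Pareto(max(x_m, max xᵢ), k + n).
Sample maximum = 72.4; prior scale x_m = 44.2 → posterior scale = max = 72.4.
Posterior shape = 2.3 + 8 = 10.3.
The Pareto density is decreasing on [x_m, ∞), so the mode is x_m = 72.4.

72.4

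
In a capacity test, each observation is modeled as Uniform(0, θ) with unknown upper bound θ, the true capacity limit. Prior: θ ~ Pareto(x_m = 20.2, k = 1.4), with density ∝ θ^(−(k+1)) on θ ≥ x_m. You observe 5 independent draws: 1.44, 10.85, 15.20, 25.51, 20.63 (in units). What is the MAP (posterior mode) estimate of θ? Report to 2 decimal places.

A Pareto(scale x_m, shape k) prior on the upper bound θ of Uniform(0, θ) is conjugate: posterior is Pareto(max(x_m, max xᵢ), k + n).
Sample maximum = 25.51; prior scale x_m = 20.2 → posterior scale = max = 25.51.
Posterior shape = 1.4 + 5 = 6.4.
The Pareto density is decreasing on [x_m, ∞), so the mode is x_m = 25.51.

25.51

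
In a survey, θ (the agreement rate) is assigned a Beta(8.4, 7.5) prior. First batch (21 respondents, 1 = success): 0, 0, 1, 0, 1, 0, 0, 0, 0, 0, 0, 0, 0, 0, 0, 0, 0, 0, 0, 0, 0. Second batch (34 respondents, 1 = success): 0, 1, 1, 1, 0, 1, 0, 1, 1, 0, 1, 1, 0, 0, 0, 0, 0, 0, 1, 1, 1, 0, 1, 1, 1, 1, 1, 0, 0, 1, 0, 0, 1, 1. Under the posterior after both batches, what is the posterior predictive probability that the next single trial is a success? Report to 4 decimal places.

0.4147

The Beta prior is conjugate to a Binomial/Bernoulli likelihood; the update adds successes to α and failures to β.
After batch 1: Beta(8.4+2, 7.5+19) = Beta(10.4, 26.5).
After batch 2: Beta(10.4+19, 26.5+15) = Beta(29.4, 41.5).
For a single future Bernoulli trial, P(success | data) = α/(α+β) = 0.4147.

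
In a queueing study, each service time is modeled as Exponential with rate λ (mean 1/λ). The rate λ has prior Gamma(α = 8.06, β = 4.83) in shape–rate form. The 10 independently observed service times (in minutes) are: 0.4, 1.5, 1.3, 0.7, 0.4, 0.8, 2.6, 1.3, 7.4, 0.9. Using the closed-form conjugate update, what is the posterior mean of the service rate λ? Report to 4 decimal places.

With a Gamma(shape α, rate β) prior on the exponential rate λ, the posterior after n observations with total T = Σxᵢ is Gamma(α+n, β+T).
Sum of observations T = 17.3 minutes; n = 10.
Posterior: Gamma(8.06+10, 4.83+17.3) = Gamma(18.06, 22.13).
Posterior mean of λ = α/β = 18.06/22.13 = 0.8161.

0.8161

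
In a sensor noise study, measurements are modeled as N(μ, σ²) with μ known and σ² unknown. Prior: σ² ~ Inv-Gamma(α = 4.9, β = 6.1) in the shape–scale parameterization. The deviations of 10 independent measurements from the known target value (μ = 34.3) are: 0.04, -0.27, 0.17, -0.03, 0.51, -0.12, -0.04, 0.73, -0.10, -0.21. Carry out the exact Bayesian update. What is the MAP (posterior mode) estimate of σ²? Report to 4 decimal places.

0.6040

With known mean μ and an Inverse-Gamma(α, β) prior on σ², the Normal likelihood is conjugate: posterior is Inv-Gamma(α + n/2, β + Σ(xᵢ−μ)²/2).
Σ(xᵢ−μ)² = (0.04)² + (-0.27)² + (0.17)² + (-0.03)² + (0.51)² + (-0.12)² + (-0.04)² + (0.73)² + (-0.10)² + (-0.21)² = 0.9674.
Posterior: Inv-Gamma(4.9 + 10/2, 6.1 + 0.9674/2) = Inv-Gamma(9.90, 6.58370).
Mode = β/(α+1) = 6.58370/10.90 = 0.6040.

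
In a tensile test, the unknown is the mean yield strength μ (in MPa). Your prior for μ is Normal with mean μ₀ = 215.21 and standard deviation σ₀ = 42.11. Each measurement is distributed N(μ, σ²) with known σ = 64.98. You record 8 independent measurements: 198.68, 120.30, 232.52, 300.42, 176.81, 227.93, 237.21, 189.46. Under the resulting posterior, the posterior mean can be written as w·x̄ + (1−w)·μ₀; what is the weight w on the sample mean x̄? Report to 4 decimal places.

For Normal data with known variance σ², a Normal(μ₀, σ₀²) prior on μ is conjugate. Posterior precision = 1/σ₀² + n/σ²; posterior mean is the precision-weighted average of μ₀ and x̄.
σ₀² = 42.11² = 1773.2521, σ² = 64.98² = 4222.4004. Prior precision 1/σ₀² = 1/1773.2521; data precision n/σ² = 8/4222.4004.
w = (n/σ²)/(1/σ₀² + n/σ²) = n·σ₀²/(σ² + n·σ₀²) = 8·1773.2521/(4222.4004 + 8·1773.2521) = 14186.0168/18408.4172 = 0.7706.

0.7706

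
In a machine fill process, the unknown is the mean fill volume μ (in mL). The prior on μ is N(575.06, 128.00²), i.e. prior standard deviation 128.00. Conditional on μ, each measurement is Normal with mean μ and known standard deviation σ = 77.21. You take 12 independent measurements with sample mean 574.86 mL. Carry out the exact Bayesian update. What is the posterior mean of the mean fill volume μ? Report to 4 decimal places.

For Normal data with known variance σ², a Normal(μ₀, σ₀²) prior on μ is conjugate. Posterior precision = 1/σ₀² + n/σ²; posterior mean is the precision-weighted average of μ₀ and x̄.
n·x̄ = 12·574.86 = 6898.32.
σ₀² = 128.00² = 16384, σ² = 77.21² = 5961.3841; σ² + n·σ₀² = 5961.3841 + 12·16384 = 202569.3841.
Posterior mean = (μ₀/σ₀² + n·x̄/σ²)/(1/σ₀² + n/σ²) = (σ²·μ₀ + σ₀²·n·x̄)/(σ² + n·σ₀²) = (5961.3841·575.06 + 16384·6898.32)/202569.3841 = 116450228.420546/202569.3841 = 574.8659.

574.8659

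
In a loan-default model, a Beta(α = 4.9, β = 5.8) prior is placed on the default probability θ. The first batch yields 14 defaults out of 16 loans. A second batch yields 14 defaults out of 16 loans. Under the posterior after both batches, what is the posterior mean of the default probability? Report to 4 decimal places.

The Beta prior is conjugate to a Binomial/Bernoulli likelihood; the update adds successes to α and failures to β.
After batch 1: Beta(4.9+14, 5.8+2) = Beta(18.9, 7.8).
After batch 2: Beta(18.9+14, 7.8+2) = Beta(32.9, 9.8).
Posterior mean = α/(α+β) = 32.9/42.7 = 0.7705.

0.7705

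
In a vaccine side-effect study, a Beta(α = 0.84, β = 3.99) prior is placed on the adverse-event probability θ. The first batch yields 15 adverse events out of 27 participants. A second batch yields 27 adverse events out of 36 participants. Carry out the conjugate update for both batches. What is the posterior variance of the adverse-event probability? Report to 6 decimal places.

The Beta prior is conjugate to a Binomial/Bernoulli likelihood; the update adds successes to α and failures to β.
After batch 1: Beta(0.84+15, 3.99+12) = Beta(15.84, 15.99).
After batch 2: Beta(15.84+27, 15.99+9) = Beta(42.84, 24.99).
Var = αβ/((α+β)²(α+β+1)) = 42.84·24.99/(67.83²·68.83) = 0.003381.

0.003381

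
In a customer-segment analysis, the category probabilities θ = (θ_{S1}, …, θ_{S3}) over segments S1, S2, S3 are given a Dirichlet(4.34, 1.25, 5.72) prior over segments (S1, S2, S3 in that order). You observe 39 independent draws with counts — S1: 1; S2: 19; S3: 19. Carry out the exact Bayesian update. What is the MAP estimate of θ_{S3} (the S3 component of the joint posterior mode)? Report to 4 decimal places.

0.5014

The Dirichlet prior is conjugate to the Multinomial likelihood: each posterior αⱼ = prior αⱼ + observed count nⱼ.
Posterior concentration: (5.34, 20.25, 24.72), total = 50.31.
Joint mode component: (α_{S3}−1)/(Σα−K) = 23.72/47.31 = 0.5014.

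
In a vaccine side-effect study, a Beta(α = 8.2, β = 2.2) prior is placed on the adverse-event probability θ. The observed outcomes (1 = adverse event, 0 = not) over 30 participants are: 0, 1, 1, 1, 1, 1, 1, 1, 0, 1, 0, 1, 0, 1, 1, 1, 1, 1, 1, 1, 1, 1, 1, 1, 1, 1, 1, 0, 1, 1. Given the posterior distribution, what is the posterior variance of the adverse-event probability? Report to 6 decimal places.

0.003538

The Beta prior is conjugate to a Binomial/Bernoulli likelihood; the update adds successes to α and failures to β.
Posterior: Beta(α+k, β+n−k) = Beta(8.2+25, 2.2+5) = Beta(33.2, 7.2).
Var = αβ/((α+β)²(α+β+1)) = 33.2·7.2/(40.4²·41.4) = 0.003538.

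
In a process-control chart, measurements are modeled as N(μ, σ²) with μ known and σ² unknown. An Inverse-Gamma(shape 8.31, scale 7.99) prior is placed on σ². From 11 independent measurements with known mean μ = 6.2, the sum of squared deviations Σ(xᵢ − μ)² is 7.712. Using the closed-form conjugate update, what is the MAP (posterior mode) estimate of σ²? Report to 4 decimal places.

0.7999

With known mean μ and an Inverse-Gamma(α, β) prior on σ², the Normal likelihood is conjugate: posterior is Inv-Gamma(α + n/2, β + Σ(xᵢ−μ)²/2).
Posterior: Inv-Gamma(8.31 + 11/2, 7.99 + 7.712/2) = Inv-Gamma(13.81, 11.8460).
Mode = β/(α+1) = 11.8460/14.81 = 0.7999.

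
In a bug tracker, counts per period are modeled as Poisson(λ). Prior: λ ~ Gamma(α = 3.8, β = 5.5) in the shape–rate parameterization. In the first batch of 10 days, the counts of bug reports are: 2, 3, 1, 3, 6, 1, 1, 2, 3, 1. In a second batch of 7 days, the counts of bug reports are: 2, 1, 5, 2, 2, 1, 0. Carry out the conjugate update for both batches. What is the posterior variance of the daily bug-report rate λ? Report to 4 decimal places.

0.0786

With a Gamma(shape α, rate β) prior, the Poisson likelihood is conjugate: the posterior is Gamma(α + ΣXᵢ, β + n).
Batch 1: sum of counts S = 23 over n = 10 days.
After batch 1: Gamma(α+S, β+n) = Gamma(3.8+23, 5.5+10) = Gamma(26.8, 15.5).
Batch 2: sum of counts S = 13 over n = 7 days.
After batch 2: Gamma(α+S, β+n) = Gamma(26.8+13, 15.5+7) = Gamma(39.8, 22.5).
Var = α/β² = 39.8/22.5² = 0.0786.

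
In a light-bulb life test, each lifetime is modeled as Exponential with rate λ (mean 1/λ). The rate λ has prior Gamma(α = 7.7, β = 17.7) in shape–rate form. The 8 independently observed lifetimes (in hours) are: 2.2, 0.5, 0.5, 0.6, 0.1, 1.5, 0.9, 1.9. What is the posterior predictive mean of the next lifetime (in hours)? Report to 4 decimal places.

1.7619

With a Gamma(shape α, rate β) prior on the exponential rate λ, the posterior after n observations with total T = Σxᵢ is Gamma(α+n, β+T).
Sum of observations T = 8.2 hours; n = 8.
Posterior: Gamma(7.7+8, 17.7+8.2) = Gamma(15.7, 25.9).
The predictive distribution for the next observation is Lomax; its mean is β/(α−1) = 25.9/14.7 = 1.7619.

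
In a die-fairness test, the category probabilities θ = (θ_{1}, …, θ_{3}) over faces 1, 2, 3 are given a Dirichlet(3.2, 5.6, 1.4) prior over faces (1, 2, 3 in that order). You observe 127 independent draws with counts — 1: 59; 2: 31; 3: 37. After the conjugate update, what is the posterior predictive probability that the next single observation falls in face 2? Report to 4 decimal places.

The Dirichlet prior is conjugate to the Multinomial likelihood: each posterior αⱼ = prior αⱼ + observed count nⱼ.
Posterior concentration: (62.2, 36.6, 38.4), total = 137.2.
P(next = 2 | data) = α_{2}/Σα = 0.2668.

0.2668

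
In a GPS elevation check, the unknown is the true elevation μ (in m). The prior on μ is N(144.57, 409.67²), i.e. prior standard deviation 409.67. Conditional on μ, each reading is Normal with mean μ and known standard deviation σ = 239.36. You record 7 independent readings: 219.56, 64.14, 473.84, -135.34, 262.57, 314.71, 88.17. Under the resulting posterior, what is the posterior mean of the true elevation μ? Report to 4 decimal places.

For Normal data with known variance σ², a Normal(μ₀, σ₀²) prior on μ is conjugate. Posterior precision = 1/σ₀² + n/σ²; posterior mean is the precision-weighted average of μ₀ and x̄.
Σxᵢ = 219.56 + 64.14 + 473.84 + (-135.34) + 262.57 + 314.71 + 88.17 = 1287.65, so n·x̄ = 1287.65.
σ₀² = 409.67² = 167829.5089, σ² = 239.36² = 57293.2096; σ² + n·σ₀² = 57293.2096 + 7·167829.5089 = 1232099.7719.
Posterior mean = (μ₀/σ₀² + n·x̄/σ²)/(1/σ₀² + n/σ²) = (σ²·μ₀ + σ₀²·n·x̄)/(σ² + n·σ₀²) = (57293.2096·144.57 + 167829.5089·1287.65)/1232099.7719 = 224388546.446957/1232099.7719 = 182.1188.

182.1188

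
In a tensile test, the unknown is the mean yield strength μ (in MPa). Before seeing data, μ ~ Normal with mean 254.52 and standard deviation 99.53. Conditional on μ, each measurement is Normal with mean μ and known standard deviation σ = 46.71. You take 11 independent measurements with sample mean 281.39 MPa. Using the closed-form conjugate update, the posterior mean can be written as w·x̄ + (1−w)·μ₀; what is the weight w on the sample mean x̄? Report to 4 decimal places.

For Normal data with known variance σ², a Normal(μ₀, σ₀²) prior on μ is conjugate. Posterior precision = 1/σ₀² + n/σ²; posterior mean is the precision-weighted average of μ₀ and x̄.
σ₀² = 99.53² = 9906.2209, σ² = 46.71² = 2181.8241. Prior precision 1/σ₀² = 1/9906.2209; data precision n/σ² = 11/2181.8241.
w = (n/σ²)/(1/σ₀² + n/σ²) = n·σ₀²/(σ² + n·σ₀²) = 11·9906.2209/(2181.8241 + 11·9906.2209) = 108968.4299/111150.254 = 0.9804.

0.9804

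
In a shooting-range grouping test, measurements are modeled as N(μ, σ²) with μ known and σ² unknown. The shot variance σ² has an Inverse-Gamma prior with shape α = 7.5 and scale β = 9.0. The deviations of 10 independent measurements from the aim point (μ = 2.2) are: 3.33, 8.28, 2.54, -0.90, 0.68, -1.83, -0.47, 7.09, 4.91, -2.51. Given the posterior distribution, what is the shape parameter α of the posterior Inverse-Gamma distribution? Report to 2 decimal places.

With known mean μ and an Inverse-Gamma(α, β) prior on σ², the Normal likelihood is conjugate: posterior is Inv-Gamma(α + n/2, β + Σ(xᵢ−μ)²/2).
Σ(xᵢ−μ)² = (3.33)² + (8.28)² + (2.54)² + (-0.90)² + (0.68)² + (-1.83)² + (-0.47)² + (7.09)² + (4.91)² + (-2.51)² = 171.6174.
Posterior: Inv-Gamma(7.5 + 10/2, 9.0 + 171.6174/2) = Inv-Gamma(12.50, 94.80870).
Posterior α = 12.50.

12.50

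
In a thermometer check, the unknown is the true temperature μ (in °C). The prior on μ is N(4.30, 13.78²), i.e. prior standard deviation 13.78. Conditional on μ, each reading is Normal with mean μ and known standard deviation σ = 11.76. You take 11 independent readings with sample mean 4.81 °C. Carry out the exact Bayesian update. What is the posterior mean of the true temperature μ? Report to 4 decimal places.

4.7783

For Normal data with known variance σ², a Normal(μ₀, σ₀²) prior on μ is conjugate. Posterior precision = 1/σ₀² + n/σ²; posterior mean is the precision-weighted average of μ₀ and x̄.
n·x̄ = 11·4.81 = 52.91.
σ₀² = 13.78² = 189.8884, σ² = 11.76² = 138.2976; σ² + n·σ₀² = 138.2976 + 11·189.8884 = 2227.07.
Posterior mean = (μ₀/σ₀² + n·x̄/σ²)/(1/σ₀² + n/σ²) = (σ²·μ₀ + σ₀²·n·x̄)/(σ² + n·σ₀²) = (138.2976·4.30 + 189.8884·52.91)/2227.07 = 10641.674924/2227.07 = 4.7783.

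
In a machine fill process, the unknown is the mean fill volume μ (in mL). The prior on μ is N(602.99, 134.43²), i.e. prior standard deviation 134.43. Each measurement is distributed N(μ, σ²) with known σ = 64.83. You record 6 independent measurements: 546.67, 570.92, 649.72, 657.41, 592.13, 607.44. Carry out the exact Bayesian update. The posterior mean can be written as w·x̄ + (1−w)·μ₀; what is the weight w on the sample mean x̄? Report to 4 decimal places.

0.9627

For Normal data with known variance σ², a Normal(μ₀, σ₀²) prior on μ is conjugate. Posterior precision = 1/σ₀² + n/σ²; posterior mean is the precision-weighted average of μ₀ and x̄.
σ₀² = 134.43² = 18071.4249, σ² = 64.83² = 4202.9289. Prior precision 1/σ₀² = 1/18071.4249; data precision n/σ² = 6/4202.9289.
w = (n/σ²)/(1/σ₀² + n/σ²) = n·σ₀²/(σ² + n·σ₀²) = 6·18071.4249/(4202.9289 + 6·18071.4249) = 108428.5494/112631.4783 = 0.9627.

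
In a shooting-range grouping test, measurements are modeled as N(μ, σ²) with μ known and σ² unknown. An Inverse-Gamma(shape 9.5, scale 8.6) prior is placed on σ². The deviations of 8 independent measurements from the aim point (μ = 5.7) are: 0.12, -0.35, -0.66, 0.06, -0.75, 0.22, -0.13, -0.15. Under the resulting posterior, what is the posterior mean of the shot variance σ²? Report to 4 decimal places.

With known mean μ and an Inverse-Gamma(α, β) prior on σ², the Normal likelihood is conjugate: posterior is Inv-Gamma(α + n/2, β + Σ(xᵢ−μ)²/2).
Σ(xᵢ−μ)² = (0.12)² + (-0.35)² + (-0.66)² + (0.06)² + (-0.75)² + (0.22)² + (-0.13)² + (-0.15)² = 1.2264.
Posterior: Inv-Gamma(9.5 + 8/2, 8.6 + 1.2264/2) = Inv-Gamma(13.50, 9.21320).
E[σ²|data] = β/(α−1) = 9.21320/12.50 = 0.7371.

0.7371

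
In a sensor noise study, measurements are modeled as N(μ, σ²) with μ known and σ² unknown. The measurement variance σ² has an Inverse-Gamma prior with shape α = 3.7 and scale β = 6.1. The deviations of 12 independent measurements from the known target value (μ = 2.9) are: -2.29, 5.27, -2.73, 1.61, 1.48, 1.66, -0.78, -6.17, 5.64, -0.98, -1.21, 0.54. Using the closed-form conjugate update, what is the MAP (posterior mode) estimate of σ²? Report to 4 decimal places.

With known mean μ and an Inverse-Gamma(α, β) prior on σ², the Normal likelihood is conjugate: posterior is Inv-Gamma(α + n/2, β + Σ(xᵢ−μ)²/2).
Σ(xᵢ−μ)² = (-2.29)² + (5.27)² + (-2.73)² + (1.61)² + (1.48)² + (1.66)² + (-0.78)² + (-6.17)² + (5.64)² + (-0.98)² + (-1.21)² + (0.54)² = 121.2110.
Posterior: Inv-Gamma(3.7 + 12/2, 6.1 + 121.2110/2) = Inv-Gamma(9.70, 66.70550).
Mode = β/(α+1) = 66.70550/10.70 = 6.2342.

6.2342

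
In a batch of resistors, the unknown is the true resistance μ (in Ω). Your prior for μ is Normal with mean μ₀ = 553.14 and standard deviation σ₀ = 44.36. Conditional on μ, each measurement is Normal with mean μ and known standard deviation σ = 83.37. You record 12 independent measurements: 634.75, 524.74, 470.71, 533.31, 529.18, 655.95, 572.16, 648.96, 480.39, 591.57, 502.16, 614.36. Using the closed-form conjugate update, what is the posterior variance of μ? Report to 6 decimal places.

For Normal data with known variance σ², a Normal(μ₀, σ₀²) prior on μ is conjugate. Posterior precision = 1/σ₀² + n/σ²; posterior mean is the precision-weighted average of μ₀ and x̄.
σ₀² = 44.36² = 1967.8096, σ² = 83.37² = 6950.5569; σ² + n·σ₀² = 6950.5569 + 12·1967.8096 = 30564.2721.
Posterior precision = 1/σ₀² + n/σ² = 1/1967.8096 + 12/6950.5569 = (σ² + n·σ₀²)/(σ₀²σ²) = 30564.2721/(1967.8096·6950.5569); posterior variance σₙ² = σ₀²σ²/(σ² + n·σ₀²) = 1967.8096·6950.5569/30564.2721 = 447.495447.

447.495447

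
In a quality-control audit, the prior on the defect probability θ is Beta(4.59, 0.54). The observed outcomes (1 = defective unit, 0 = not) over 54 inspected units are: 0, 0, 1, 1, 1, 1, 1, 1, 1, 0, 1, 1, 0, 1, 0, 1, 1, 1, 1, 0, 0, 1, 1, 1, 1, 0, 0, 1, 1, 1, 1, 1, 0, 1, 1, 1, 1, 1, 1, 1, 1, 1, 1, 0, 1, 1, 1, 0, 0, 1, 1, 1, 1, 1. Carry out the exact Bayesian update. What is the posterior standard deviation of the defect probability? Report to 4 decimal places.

The Beta prior is conjugate to a Binomial/Bernoulli likelihood; the update adds successes to α and failures to β.
Posterior: Beta(α+k, β+n−k) = Beta(4.59+41, 0.54+13) = Beta(45.59, 13.54).
Var = αβ/((α+β)²(α+β+1)) = 45.59·13.54/(59.13²·60.13) = 0.00293617; SD = √0.00293617 = 0.0542.

0.0542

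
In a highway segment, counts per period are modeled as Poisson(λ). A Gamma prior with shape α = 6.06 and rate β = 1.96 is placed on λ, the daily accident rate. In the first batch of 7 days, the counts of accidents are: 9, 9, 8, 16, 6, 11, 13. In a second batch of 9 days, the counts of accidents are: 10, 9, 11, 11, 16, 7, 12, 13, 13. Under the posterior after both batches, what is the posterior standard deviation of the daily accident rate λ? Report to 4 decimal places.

0.7471

With a Gamma(shape α, rate β) prior, the Poisson likelihood is conjugate: the posterior is Gamma(α + ΣXᵢ, β + n).
Batch 1: sum of counts S = 72 over n = 7 days.
After batch 1: Gamma(α+S, β+n) = Gamma(6.06+72, 1.96+7) = Gamma(78.06, 8.96).
Batch 2: sum of counts S = 102 over n = 9 days.
After batch 2: Gamma(α+S, β+n) = Gamma(78.06+102, 8.96+9) = Gamma(180.06, 17.96).
SD = √α/β = √180.06/17.96 = 0.7471.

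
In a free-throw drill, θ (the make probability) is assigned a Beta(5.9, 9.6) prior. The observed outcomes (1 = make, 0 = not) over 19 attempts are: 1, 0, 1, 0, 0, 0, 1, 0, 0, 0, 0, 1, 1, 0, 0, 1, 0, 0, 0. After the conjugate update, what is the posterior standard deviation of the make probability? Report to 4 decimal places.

0.0798

The Beta prior is conjugate to a Binomial/Bernoulli likelihood; the update adds successes to α and failures to β.
Posterior: Beta(α+k, β+n−k) = Beta(5.9+6, 9.6+13) = Beta(11.9, 22.6).
Var = αβ/((α+β)²(α+β+1)) = 11.9·22.6/(34.5²·35.5) = 0.00636486; SD = √0.00636486 = 0.0798.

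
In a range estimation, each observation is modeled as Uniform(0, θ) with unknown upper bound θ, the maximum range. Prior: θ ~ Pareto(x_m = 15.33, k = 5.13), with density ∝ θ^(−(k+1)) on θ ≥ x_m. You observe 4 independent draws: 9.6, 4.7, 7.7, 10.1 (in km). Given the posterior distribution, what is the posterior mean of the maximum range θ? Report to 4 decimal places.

A Pareto(scale x_m, shape k) prior on the upper bound θ of Uniform(0, θ) is conjugate: posterior is Pareto(max(x_m, max xᵢ), k + n).
Sample maximum = 10.1; prior scale x_m = 15.33 → posterior scale = max = 15.33.
Posterior shape = 5.13 + 4 = 9.13.
E[θ|data] = k·x_m/(k−1) = 9.13·15.33/8.13 = 17.2156.

17.2156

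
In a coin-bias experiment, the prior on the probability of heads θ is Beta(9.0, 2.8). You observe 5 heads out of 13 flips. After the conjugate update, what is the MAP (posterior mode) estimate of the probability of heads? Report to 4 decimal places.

The Beta prior is conjugate to a Binomial/Bernoulli likelihood; the update adds successes to α and failures to β.
Posterior: Beta(α+k, β+n−k) = Beta(9.0+5, 2.8+8) = Beta(14.0, 10.8).
Mode of Beta(a,b) for a,b>1 is (a−1)/(a+b−2) = 13.0/22.8 = 0.5702.

0.5702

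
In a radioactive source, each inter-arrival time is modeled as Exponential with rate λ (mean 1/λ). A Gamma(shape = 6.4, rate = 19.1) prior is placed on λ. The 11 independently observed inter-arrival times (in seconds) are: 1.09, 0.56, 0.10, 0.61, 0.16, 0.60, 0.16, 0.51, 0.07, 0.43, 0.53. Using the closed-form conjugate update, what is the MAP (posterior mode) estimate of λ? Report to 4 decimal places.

0.6856

With a Gamma(shape α, rate β) prior on the exponential rate λ, the posterior after n observations with total T = Σxᵢ is Gamma(α+n, β+T).
Sum of observations T = 4.82 seconds; n = 11.
Posterior: Gamma(6.4+11, 19.1+4.82) = Gamma(17.4, 23.92).
Mode = (α−1)/β = 0.6856.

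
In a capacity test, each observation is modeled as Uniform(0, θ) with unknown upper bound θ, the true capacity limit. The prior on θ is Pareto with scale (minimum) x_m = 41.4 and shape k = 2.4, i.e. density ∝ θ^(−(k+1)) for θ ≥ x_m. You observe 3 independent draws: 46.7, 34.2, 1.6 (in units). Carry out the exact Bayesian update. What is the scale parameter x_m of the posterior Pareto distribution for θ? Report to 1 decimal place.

A Pareto(scale x_m, shape k) prior on the upper bound θ of Uniform(0, θ) is conjugate: posterior is Pareto(max(x_m, max xᵢ), k + n).
Sample maximum = 46.7; prior scale x_m = 41.4 → posterior scale = max = 46.7.
Posterior shape = 2.4 + 3 = 5.4.
Posterior scale x_m = 46.7.

46.7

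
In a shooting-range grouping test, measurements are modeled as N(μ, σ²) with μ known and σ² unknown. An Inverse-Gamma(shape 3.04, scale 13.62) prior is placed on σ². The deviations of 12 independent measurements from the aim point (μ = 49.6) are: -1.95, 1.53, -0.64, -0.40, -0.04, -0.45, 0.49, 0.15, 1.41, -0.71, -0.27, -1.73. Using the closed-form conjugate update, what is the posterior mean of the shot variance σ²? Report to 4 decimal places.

With known mean μ and an Inverse-Gamma(α, β) prior on σ², the Normal likelihood is conjugate: posterior is Inv-Gamma(α + n/2, β + Σ(xᵢ−μ)²/2).
Σ(xᵢ−μ)² = (-1.95)² + (1.53)² + (-0.64)² + (-0.40)² + (-0.04)² + (-0.45)² + (0.49)² + (0.15)² + (1.41)² + (-0.71)² + (-0.27)² + (-1.73)² = 12.7377.
Posterior: Inv-Gamma(3.04 + 12/2, 13.62 + 12.7377/2) = Inv-Gamma(9.04, 19.98885).
E[σ²|data] = β/(α−1) = 19.98885/8.04 = 2.4862.

2.4862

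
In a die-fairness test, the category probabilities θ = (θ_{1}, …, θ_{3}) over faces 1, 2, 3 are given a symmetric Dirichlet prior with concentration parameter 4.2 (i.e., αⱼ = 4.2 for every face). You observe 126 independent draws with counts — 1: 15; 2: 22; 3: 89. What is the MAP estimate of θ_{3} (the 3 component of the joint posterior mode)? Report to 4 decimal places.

0.6799

The Dirichlet prior is conjugate to the Multinomial likelihood: each posterior αⱼ = prior αⱼ + observed count nⱼ.
Posterior concentration: (19.2, 26.2, 93.2), total = 138.6.
Joint mode component: (α_{3}−1)/(Σα−K) = 92.2/135.6 = 0.6799.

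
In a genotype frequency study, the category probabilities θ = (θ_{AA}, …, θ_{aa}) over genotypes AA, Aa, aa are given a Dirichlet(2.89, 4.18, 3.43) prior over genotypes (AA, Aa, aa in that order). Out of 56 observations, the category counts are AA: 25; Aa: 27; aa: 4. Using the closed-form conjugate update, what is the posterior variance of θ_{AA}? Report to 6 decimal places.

0.003607

The Dirichlet prior is conjugate to the Multinomial likelihood: each posterior αⱼ = prior αⱼ + observed count nⱼ.
Posterior concentration: (27.89, 31.18, 7.43), total = 66.50.
Var[θ_j] = α_j(Σα−α_j)/((Σα)²(Σα+1)) = 27.89·38.61/(66.50²·67.50) = 0.003607.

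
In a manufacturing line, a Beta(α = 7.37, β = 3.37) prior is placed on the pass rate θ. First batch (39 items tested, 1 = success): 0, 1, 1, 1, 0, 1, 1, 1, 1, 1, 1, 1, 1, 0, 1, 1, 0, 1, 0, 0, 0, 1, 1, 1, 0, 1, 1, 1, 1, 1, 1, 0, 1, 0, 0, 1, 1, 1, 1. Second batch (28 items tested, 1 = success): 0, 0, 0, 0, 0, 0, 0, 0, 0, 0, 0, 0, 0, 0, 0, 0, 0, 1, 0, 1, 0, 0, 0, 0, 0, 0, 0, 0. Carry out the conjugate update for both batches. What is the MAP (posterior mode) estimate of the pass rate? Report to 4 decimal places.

The Beta prior is conjugate to a Binomial/Bernoulli likelihood; the update adds successes to α and failures to β.
After batch 1: Beta(7.37+28, 3.37+11) = Beta(35.37, 14.37).
After batch 2: Beta(35.37+2, 14.37+26) = Beta(37.37, 40.37).
Mode of Beta(a,b) for a,b>1 is (a−1)/(a+b−2) = 36.37/75.74 = 0.4802.

0.4802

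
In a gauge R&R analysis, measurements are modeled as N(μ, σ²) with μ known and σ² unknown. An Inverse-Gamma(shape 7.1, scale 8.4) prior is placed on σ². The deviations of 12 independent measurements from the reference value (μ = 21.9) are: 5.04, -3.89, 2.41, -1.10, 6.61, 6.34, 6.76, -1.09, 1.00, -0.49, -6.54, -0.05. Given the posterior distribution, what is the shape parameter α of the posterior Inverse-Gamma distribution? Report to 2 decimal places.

With known mean μ and an Inverse-Gamma(α, β) prior on σ², the Normal likelihood is conjugate: posterior is Inv-Gamma(α + n/2, β + Σ(xᵢ−μ)²/2).
Σ(xᵢ−μ)² = (5.04)² + (-3.89)² + (2.41)² + (-1.10)² + (6.61)² + (6.34)² + (6.76)² + (-1.09)² + (1.00)² + (-0.49)² + (-6.54)² + (-0.05)² = 222.3394.
Posterior: Inv-Gamma(7.1 + 12/2, 8.4 + 222.3394/2) = Inv-Gamma(13.10, 119.56970).
Posterior α = 13.10.

13.10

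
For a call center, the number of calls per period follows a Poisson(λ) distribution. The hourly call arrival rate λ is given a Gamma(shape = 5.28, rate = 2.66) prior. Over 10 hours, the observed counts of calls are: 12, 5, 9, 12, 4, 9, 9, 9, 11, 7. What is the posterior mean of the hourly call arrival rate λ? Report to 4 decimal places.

7.2891

With a Gamma(shape α, rate β) prior, the Poisson likelihood is conjugate: the posterior is Gamma(α + ΣXᵢ, β + n).
Sum of counts S = 87 over n = 10 hours.
Posterior: Gamma(α+S, β+n) = Gamma(5.28+87, 2.66+10) = Gamma(92.28, 12.66).
Posterior mean = α/β = 92.28/12.66 = 7.2891.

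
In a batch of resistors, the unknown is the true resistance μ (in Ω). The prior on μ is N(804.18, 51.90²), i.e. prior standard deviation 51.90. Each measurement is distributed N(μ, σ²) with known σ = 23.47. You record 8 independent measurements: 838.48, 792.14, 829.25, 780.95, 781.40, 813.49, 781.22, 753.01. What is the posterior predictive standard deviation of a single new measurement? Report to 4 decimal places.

24.8592

For Normal data with known variance σ², a Normal(μ₀, σ₀²) prior on μ is conjugate. Posterior precision = 1/σ₀² + n/σ²; posterior mean is the precision-weighted average of μ₀ and x̄.
σ₀² = 51.90² = 2693.61, σ² = 23.47² = 550.8409; σ² + n·σ₀² = 550.8409 + 8·2693.61 = 22099.7209.
Posterior precision = 1/σ₀² + n/σ² = 1/2693.61 + 8/550.8409 = (σ² + n·σ₀²)/(σ₀²σ²) = 22099.7209/(2693.61·550.8409); posterior variance σₙ² = σ₀²σ²/(σ² + n·σ₀²) = 2693.61·550.8409/22099.7209 = 67.138882.
Predictive variance for one new observation = σₙ² + σ² = 2693.61·550.8409/22099.7209 + 550.8409 = σ²·(σ₀² + 22099.7209)/22099.7209 = 550.8409·24793.3309/22099.7209 = 617.979782; SD = √(550.8409·24793.3309/22099.7209) = 24.8592.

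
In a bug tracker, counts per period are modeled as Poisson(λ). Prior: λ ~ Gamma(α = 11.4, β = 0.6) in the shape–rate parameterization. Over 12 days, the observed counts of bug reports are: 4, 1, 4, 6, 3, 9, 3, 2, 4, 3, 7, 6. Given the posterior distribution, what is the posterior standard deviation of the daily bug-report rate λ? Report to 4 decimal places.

0.6319

With a Gamma(shape α, rate β) prior, the Poisson likelihood is conjugate: the posterior is Gamma(α + ΣXᵢ, β + n).
Sum of counts S = 52 over n = 12 days.
Posterior: Gamma(α+S, β+n) = Gamma(11.4+52, 0.6+12) = Gamma(63.4, 12.6).
SD = √α/β = √63.4/12.6 = 0.6319.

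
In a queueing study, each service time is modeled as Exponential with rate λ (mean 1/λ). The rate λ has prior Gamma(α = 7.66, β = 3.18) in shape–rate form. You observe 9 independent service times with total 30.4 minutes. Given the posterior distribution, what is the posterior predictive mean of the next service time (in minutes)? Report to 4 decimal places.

With a Gamma(shape α, rate β) prior on the exponential rate λ, the posterior after n observations with total T = Σxᵢ is Gamma(α+n, β+T).
Posterior: Gamma(7.66+9, 3.18+30.4) = Gamma(16.66, 33.58).
The predictive distribution for the next observation is Lomax; its mean is β/(α−1) = 33.58/15.66 = 2.1443.

2.1443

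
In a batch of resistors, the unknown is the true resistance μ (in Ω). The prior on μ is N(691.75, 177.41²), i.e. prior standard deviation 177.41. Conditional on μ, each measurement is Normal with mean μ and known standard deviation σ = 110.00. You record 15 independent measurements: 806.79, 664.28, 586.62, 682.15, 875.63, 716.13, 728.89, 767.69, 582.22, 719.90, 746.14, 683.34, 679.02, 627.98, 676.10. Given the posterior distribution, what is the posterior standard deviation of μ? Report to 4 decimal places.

28.0448

For Normal data with known variance σ², a Normal(μ₀, σ₀²) prior on μ is conjugate. Posterior precision = 1/σ₀² + n/σ²; posterior mean is the precision-weighted average of μ₀ and x̄.
σ₀² = 177.41² = 31474.3081, σ² = 110.00² = 12100; σ² + n·σ₀² = 12100 + 15·31474.3081 = 484214.6215.
Posterior precision = 1/σ₀² + n/σ² = 1/31474.3081 + 15/12100 = (σ² + n·σ₀²)/(σ₀²σ²) = 484214.6215/(31474.3081·12100); posterior variance σₙ² = σ₀²σ²/(σ² + n·σ₀²) = 31474.3081·12100/484214.6215 = 786.508939.
Posterior SD = √σₙ² = √(31474.3081·12100/484214.6215) = 28.0448.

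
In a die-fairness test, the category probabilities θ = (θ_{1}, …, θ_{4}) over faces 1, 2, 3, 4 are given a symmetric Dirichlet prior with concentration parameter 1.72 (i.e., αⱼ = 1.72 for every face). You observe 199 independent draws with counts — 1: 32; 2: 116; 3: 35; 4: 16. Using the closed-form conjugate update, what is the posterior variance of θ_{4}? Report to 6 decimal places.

The Dirichlet prior is conjugate to the Multinomial likelihood: each posterior αⱼ = prior αⱼ + observed count nⱼ.
Posterior concentration: (33.72, 117.72, 36.72, 17.72), total = 205.88.
Var[θ_j] = α_j(Σα−α_j)/((Σα)²(Σα+1)) = 17.72·188.16/(205.88²·206.88) = 0.000380.

0.000380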